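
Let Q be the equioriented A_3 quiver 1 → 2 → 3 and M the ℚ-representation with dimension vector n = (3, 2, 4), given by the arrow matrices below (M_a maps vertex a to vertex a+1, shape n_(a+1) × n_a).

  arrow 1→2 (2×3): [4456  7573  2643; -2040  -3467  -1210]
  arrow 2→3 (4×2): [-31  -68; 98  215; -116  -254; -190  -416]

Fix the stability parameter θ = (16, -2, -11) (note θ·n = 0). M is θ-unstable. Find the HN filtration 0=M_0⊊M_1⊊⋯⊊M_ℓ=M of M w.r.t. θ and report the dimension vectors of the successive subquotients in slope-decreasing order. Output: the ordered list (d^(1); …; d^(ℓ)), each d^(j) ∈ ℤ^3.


Barcode: M ≅ I[1,1], I[1,3]^2, I[3,3]^2. HN layers by μ_θ (3 steps, strictly decreasing):
  μ^(1)=16; μ^(2)=1; μ^(3)=-11

((1, 0, 0); (2, 2, 2); (0, 0, 2))


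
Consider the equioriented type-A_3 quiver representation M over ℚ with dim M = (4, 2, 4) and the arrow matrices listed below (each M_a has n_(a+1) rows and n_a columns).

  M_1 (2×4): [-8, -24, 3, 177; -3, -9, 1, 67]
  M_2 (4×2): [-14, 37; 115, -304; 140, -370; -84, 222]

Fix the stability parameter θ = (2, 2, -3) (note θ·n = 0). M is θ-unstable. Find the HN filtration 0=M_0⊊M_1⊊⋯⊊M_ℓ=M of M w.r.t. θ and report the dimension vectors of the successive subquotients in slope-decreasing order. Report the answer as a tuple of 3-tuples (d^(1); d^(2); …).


Via rank(M_{q-1}∘⋯∘M_p): M ≅ I[1,1]^2, I[1,3]^2, I[3,3]^2.
μ_θ-semistable layers: μ^(1)=2; μ^(2)=1/3; μ^(3)=-3

((2, 0, 0); (2, 2, 2); (0, 0, 2))


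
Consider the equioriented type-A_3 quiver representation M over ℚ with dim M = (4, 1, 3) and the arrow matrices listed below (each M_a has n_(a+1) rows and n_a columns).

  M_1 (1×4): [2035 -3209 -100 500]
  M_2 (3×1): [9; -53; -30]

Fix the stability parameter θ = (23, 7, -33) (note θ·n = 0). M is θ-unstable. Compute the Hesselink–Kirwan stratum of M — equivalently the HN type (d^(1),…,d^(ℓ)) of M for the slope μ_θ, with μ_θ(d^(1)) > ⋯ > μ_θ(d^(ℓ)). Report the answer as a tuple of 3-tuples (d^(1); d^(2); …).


Interval decomposition of M: I[1,1]^3, I[1,3], I[3,3]^2.
HN type (ℓ=3): μ^(1)=23; μ^(2)=-1; μ^(3)=-33

((3, 0, 0); (1, 1, 1); (0, 0, 2))


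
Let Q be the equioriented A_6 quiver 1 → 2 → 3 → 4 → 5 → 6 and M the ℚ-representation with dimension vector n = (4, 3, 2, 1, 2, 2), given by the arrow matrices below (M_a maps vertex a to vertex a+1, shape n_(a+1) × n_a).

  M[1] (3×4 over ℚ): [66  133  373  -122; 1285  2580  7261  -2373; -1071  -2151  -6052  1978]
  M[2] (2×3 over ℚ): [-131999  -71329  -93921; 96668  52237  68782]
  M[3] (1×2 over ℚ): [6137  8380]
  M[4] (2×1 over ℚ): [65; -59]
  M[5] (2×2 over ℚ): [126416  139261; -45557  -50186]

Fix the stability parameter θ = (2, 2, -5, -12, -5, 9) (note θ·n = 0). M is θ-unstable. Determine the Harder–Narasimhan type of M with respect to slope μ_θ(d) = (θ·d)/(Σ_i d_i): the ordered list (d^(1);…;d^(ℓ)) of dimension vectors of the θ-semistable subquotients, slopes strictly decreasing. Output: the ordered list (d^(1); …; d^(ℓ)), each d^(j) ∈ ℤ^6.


Barcode: M ≅ I[1,1], I[1,2], I[1,3], I[1,6], I[5,6]. HN layers by μ_θ (5 steps, strictly decreasing):
  μ^(1)=9; μ^(2)=2; μ^(3)=-1/3; μ^(4)=-18/5; μ^(5)=-5

((0, 0, 0, 0, 0, 2); (2, 1, 0, 0, 0, 0); (1, 1, 1, 0, 0, 0); (1, 1, 1, 1, 1, 0); (0, 0, 0, 0, 1, 0))


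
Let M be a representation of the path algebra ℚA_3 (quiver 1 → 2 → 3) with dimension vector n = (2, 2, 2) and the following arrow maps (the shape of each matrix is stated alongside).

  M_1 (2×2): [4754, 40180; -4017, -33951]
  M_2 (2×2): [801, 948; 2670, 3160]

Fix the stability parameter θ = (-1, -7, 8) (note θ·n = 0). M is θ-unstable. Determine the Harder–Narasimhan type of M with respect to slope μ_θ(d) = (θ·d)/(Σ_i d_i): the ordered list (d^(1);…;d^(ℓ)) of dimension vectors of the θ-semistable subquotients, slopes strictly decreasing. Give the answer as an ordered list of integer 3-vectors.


Interval decomposition of M: I[1,2], I[1,3], I[3,3].
HN type (ℓ=2): μ^(1)=8; μ^(2)=-4

((0, 0, 2); (2, 2, 0))


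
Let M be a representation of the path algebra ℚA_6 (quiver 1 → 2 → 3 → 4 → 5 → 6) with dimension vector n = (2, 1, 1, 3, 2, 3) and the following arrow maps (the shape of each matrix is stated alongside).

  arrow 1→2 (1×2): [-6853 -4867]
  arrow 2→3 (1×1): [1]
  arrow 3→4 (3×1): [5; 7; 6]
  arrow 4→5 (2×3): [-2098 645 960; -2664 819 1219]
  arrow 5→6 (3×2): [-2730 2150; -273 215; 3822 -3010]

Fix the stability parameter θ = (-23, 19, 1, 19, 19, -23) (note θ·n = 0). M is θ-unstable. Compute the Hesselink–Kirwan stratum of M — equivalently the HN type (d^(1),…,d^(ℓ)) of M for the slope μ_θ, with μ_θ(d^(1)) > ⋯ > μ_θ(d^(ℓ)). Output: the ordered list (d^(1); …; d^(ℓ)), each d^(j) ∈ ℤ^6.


Via rank(M_{q-1}∘⋯∘M_p): M ≅ I[1,1], I[1,5], I[4,4], I[4,6], I[6,6]^2.
μ_θ-semistable layers: μ^(1)=19; μ^(2)=10; μ^(3)=5; μ^(4)=-23

((0, 0, 0, 2, 1, 0); (0, 1, 1, 0, 0, 0); (0, 0, 0, 1, 1, 1); (2, 0, 0, 0, 0, 2))


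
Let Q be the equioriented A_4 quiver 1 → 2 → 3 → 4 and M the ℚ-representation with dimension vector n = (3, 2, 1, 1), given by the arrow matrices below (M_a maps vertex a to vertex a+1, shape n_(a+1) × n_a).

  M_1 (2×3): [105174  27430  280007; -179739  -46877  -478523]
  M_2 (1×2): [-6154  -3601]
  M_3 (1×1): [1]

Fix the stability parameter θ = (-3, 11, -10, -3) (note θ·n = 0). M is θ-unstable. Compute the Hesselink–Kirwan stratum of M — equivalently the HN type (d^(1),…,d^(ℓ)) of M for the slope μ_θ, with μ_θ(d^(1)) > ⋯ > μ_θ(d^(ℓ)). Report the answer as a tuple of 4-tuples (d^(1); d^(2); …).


Via rank(M_{q-1}∘⋯∘M_p): M ≅ I[1,1], I[1,2], I[1,4].
μ_θ-semistable layers: μ^(1)=11; μ^(2)=-2/3; μ^(3)=-3

((0, 1, 0, 0); (0, 1, 1, 1); (3, 0, 0, 0))


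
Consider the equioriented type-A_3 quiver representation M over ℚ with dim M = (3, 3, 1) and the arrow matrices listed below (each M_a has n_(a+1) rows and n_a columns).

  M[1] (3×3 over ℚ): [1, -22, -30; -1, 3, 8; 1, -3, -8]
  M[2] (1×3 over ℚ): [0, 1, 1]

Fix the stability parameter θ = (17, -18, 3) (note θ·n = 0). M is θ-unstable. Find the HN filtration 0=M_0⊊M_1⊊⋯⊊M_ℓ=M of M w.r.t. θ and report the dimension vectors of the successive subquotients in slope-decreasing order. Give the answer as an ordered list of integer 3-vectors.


Interval decomposition of M: I[1,1], I[1,2]^2, I[2,3].
HN type (ℓ=4): μ^(1)=17; μ^(2)=3; μ^(3)=-1/2; μ^(4)=-18

((1, 0, 0); (0, 0, 1); (2, 2, 0); (0, 1, 0))


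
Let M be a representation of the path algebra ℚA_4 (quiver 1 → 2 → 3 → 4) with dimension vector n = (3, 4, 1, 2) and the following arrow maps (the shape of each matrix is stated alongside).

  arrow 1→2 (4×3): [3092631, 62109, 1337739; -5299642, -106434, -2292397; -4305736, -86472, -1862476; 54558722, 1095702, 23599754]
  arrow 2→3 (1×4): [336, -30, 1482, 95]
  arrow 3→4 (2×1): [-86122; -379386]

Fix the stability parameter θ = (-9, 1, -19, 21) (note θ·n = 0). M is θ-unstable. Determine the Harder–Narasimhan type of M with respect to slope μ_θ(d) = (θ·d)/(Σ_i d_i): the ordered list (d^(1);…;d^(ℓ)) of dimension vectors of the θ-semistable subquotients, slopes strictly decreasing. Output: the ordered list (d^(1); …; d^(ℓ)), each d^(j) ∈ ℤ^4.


Via rank(M_{q-1}∘⋯∘M_p): M ≅ I[1,1], I[1,2], I[1,4], I[2,2]^2, I[4,4].
μ_θ-semistable layers: μ^(1)=21; μ^(2)=1; μ^(3)=-9

((0, 0, 0, 2); (0, 3, 0, 0); (3, 1, 1, 0))


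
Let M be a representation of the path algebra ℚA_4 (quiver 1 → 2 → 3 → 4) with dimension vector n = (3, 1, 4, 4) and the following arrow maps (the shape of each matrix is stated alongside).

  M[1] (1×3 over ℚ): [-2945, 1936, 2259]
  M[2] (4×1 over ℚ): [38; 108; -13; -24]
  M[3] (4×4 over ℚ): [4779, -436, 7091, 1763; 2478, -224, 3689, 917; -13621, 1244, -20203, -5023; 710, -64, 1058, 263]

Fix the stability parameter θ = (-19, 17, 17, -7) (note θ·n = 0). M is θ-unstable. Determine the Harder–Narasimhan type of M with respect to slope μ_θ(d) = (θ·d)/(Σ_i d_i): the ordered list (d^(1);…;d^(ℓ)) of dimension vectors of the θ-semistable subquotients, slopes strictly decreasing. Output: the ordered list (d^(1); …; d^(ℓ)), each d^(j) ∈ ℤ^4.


Barcode: M ≅ I[1,1]^2, I[1,4], I[3,3], I[3,4]^2, I[4,4]. HN layers by μ_θ (5 steps, strictly decreasing):
  μ^(1)=17; μ^(2)=9; μ^(3)=5; μ^(4)=-7; μ^(5)=-19

((0, 0, 1, 0); (0, 1, 1, 1); (0, 0, 2, 2); (0, 0, 0, 1); (3, 0, 0, 0))


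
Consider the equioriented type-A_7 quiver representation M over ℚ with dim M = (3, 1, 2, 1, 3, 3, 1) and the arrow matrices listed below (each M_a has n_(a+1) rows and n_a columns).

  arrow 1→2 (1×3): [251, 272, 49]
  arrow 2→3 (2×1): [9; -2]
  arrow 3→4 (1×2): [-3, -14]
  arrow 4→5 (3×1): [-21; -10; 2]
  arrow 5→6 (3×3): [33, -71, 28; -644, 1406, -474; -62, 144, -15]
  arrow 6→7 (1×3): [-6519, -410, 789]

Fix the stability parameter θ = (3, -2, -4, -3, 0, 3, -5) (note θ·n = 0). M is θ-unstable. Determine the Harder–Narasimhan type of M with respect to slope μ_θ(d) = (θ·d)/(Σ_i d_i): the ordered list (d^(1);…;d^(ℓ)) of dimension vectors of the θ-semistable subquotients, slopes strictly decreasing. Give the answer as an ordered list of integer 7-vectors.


Interval decomposition of M: I[1,1]^2, I[1,7], I[3,3], I[5,6]^2.
HN type (ℓ=5): μ^(1)=3; μ^(2)=0; μ^(3)=-2/3; μ^(4)=-3/2; μ^(5)=-4

((2, 0, 0, 0, 0, 2, 0); (0, 0, 0, 0, 2, 0, 0); (0, 0, 0, 0, 1, 1, 1); (1, 1, 1, 1, 0, 0, 0); (0, 0, 1, 0, 0, 0, 0))


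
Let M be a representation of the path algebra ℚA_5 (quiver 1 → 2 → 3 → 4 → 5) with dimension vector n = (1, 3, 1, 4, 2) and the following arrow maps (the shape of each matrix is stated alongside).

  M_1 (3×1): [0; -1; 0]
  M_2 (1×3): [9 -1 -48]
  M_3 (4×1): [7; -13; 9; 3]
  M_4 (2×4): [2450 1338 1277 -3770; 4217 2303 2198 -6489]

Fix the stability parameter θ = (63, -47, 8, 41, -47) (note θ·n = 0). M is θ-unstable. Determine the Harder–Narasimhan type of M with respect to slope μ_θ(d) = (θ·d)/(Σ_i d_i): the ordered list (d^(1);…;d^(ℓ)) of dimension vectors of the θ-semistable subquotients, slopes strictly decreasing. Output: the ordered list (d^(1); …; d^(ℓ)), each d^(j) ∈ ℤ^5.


Via rank(M_{q-1}∘⋯∘M_p): M ≅ I[1,5], I[2,2]^2, I[4,4]^2, I[4,5].
μ_θ-semistable layers: μ^(1)=41; μ^(2)=18/5; μ^(3)=-3; μ^(4)=-47

((0, 0, 0, 2, 0); (1, 1, 1, 1, 1); (0, 0, 0, 1, 1); (0, 2, 0, 0, 0))


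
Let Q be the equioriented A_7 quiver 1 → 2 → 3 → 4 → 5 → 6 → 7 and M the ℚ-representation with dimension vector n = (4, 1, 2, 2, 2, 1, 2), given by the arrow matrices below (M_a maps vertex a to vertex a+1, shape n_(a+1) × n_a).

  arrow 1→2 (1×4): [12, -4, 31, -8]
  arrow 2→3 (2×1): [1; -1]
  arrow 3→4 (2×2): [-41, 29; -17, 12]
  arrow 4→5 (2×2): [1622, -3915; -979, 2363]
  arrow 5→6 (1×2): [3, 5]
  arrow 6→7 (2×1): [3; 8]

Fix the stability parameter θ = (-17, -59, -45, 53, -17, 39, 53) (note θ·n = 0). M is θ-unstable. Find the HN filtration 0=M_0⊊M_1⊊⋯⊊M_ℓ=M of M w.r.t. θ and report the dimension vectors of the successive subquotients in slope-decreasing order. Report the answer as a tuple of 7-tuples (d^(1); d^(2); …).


Barcode: M ≅ I[1,1]^3, I[1,5], I[3,7], I[7,7]. HN layers by μ_θ (6 steps, strictly decreasing):
  μ^(1)=53; μ^(2)=39; μ^(3)=18; μ^(4)=-17; μ^(5)=-121/3; μ^(6)=-45

((0, 0, 0, 0, 0, 0, 2); (0, 0, 0, 0, 0, 1, 0); (0, 0, 0, 2, 2, 0, 0); (3, 0, 0, 0, 0, 0, 0); (1, 1, 1, 0, 0, 0, 0); (0, 0, 1, 0, 0, 0, 0))


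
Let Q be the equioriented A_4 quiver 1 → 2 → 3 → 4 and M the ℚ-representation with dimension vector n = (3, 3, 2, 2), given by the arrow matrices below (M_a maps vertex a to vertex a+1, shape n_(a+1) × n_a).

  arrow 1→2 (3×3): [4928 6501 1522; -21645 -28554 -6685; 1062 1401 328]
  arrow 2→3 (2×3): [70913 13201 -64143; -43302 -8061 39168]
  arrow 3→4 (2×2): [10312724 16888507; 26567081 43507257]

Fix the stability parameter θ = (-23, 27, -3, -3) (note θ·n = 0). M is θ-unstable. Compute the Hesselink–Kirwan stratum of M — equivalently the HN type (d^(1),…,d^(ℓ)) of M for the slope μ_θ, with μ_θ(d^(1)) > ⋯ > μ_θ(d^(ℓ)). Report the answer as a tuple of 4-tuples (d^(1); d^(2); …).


Barcode: M ≅ I[1,1], I[1,2], I[1,4], I[2,4]. HN layers by μ_θ (3 steps, strictly decreasing):
  μ^(1)=27; μ^(2)=7; μ^(3)=-23

((0, 1, 0, 0); (0, 2, 2, 2); (3, 0, 0, 0))


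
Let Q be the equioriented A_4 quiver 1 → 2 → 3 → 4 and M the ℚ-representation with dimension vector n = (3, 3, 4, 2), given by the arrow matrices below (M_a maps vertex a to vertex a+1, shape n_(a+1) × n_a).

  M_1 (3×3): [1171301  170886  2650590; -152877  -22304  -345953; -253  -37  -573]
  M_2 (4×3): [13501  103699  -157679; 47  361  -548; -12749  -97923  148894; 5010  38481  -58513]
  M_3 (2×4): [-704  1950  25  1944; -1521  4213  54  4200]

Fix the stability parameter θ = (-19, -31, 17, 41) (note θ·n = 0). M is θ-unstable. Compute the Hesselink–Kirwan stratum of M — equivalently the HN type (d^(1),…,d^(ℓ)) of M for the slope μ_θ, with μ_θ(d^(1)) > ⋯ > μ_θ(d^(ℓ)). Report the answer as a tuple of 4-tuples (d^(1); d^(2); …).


Interval decomposition of M: I[1,3], I[1,4]^2, I[3,3].
HN type (ℓ=3): μ^(1)=41; μ^(2)=17; μ^(3)=-25

((0, 0, 0, 2); (0, 0, 4, 0); (3, 3, 0, 0))


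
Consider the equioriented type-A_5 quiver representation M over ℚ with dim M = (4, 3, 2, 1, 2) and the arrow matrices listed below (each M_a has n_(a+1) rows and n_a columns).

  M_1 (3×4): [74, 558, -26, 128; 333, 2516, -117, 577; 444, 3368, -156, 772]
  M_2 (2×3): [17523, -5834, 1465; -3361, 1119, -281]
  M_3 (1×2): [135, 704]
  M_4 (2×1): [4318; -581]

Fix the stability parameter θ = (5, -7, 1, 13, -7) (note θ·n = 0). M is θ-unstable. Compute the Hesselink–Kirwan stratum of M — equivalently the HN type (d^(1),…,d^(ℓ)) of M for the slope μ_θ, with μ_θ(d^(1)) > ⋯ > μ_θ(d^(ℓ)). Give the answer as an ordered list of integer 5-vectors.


Barcode: M ≅ I[1,1]^2, I[1,3], I[1,5], I[2,2], I[5,5]. HN layers by μ_θ (5 steps, strictly decreasing):
  μ^(1)=5; μ^(2)=3; μ^(3)=1; μ^(4)=-1; μ^(5)=-7

((2, 0, 0, 0, 0); (0, 0, 0, 1, 1); (0, 0, 2, 0, 0); (2, 2, 0, 0, 0); (0, 1, 0, 0, 1))


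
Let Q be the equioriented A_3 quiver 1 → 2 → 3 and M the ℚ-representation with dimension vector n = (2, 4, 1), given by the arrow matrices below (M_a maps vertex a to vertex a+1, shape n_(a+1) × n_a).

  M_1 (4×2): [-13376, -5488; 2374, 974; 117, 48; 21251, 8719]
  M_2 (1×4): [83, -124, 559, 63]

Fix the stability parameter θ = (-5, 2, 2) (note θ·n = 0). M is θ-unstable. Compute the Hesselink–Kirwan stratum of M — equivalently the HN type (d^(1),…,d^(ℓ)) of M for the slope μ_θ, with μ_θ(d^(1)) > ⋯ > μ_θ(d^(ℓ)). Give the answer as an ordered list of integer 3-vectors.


Interval decomposition of M: I[1,2], I[1,3], I[2,2]^2.
HN type (ℓ=2): μ^(1)=2; μ^(2)=-5

((0, 4, 1); (2, 0, 0))


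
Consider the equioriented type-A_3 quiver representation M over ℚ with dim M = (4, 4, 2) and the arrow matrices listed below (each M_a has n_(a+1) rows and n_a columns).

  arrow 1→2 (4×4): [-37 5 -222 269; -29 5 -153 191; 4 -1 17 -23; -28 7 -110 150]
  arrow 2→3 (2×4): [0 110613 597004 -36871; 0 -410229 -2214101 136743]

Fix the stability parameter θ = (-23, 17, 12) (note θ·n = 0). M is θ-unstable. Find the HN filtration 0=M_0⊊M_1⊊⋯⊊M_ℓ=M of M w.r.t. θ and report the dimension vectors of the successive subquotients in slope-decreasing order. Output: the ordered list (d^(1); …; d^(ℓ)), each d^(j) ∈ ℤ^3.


Interval decomposition of M: I[1,2]^2, I[1,3]^2.
HN type (ℓ=3): μ^(1)=17; μ^(2)=29/2; μ^(3)=-23

((0, 2, 0); (0, 2, 2); (4, 0, 0))


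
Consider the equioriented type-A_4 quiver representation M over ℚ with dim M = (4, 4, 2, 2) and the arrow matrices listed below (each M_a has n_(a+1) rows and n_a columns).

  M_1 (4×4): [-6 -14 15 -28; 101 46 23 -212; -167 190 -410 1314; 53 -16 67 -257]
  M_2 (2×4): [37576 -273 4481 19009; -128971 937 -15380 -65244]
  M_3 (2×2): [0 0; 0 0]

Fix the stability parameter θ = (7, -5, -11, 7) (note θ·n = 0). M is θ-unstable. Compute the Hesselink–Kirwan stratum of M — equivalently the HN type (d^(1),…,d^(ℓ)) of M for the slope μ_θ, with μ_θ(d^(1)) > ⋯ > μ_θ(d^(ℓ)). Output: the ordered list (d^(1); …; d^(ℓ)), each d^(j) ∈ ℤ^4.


Barcode: M ≅ I[1,2]^2, I[1,3]^2, I[4,4]^2. HN layers by μ_θ (3 steps, strictly decreasing):
  μ^(1)=7; μ^(2)=1; μ^(3)=-3

((0, 0, 0, 2); (2, 2, 0, 0); (2, 2, 2, 0))


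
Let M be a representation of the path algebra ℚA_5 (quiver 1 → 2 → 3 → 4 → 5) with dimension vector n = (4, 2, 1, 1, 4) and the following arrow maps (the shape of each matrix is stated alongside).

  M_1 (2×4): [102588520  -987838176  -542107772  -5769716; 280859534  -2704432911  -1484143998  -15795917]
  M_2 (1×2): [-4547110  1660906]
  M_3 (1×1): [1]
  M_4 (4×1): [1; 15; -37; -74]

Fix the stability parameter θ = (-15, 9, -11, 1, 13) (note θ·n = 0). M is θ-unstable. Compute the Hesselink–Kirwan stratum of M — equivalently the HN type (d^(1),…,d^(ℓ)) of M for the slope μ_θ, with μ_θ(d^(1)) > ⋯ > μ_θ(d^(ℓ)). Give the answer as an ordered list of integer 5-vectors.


Interval decomposition of M: I[1,1]^2, I[1,2], I[1,5], I[5,5]^3.
HN type (ℓ=5): μ^(1)=13; μ^(2)=9; μ^(3)=1; μ^(4)=-1; μ^(5)=-15

((0, 0, 0, 0, 4); (0, 1, 0, 0, 0); (0, 0, 0, 1, 0); (0, 1, 1, 0, 0); (4, 0, 0, 0, 0))


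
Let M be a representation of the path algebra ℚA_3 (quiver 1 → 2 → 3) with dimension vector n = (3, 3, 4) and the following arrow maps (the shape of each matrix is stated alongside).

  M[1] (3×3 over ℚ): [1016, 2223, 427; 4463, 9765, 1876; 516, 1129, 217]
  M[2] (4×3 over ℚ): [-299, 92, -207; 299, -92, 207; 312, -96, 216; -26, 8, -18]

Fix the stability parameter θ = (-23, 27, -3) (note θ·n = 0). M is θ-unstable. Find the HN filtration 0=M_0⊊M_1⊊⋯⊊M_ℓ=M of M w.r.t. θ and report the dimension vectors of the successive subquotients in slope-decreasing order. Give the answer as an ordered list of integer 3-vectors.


Via rank(M_{q-1}∘⋯∘M_p): M ≅ I[1,1], I[1,2]^2, I[2,3], I[3,3]^3.
μ_θ-semistable layers: μ^(1)=27; μ^(2)=12; μ^(3)=-3; μ^(4)=-23

((0, 2, 0); (0, 1, 1); (0, 0, 3); (3, 0, 0))


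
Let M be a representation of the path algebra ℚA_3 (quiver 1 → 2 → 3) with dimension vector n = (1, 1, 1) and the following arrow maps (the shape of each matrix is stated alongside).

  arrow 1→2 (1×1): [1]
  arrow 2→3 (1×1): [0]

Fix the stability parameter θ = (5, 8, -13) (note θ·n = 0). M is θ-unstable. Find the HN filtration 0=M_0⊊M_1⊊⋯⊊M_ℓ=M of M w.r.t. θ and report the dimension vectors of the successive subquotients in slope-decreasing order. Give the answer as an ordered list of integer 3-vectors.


Interval decomposition of M: I[1,2], I[3,3].
HN type (ℓ=3): μ^(1)=8; μ^(2)=5; μ^(3)=-13

((0, 1, 0); (1, 0, 0); (0, 0, 1))


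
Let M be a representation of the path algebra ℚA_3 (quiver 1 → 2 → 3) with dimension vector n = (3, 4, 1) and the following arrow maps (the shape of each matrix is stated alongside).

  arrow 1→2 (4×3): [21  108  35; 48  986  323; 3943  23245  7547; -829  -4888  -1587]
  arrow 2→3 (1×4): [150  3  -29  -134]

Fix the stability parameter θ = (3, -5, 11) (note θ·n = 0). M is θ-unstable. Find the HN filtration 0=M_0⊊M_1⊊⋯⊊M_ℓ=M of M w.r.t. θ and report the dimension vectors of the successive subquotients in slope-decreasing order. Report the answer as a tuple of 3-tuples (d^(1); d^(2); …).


Barcode: M ≅ I[1,2]^2, I[1,3], I[2,2]. HN layers by μ_θ (3 steps, strictly decreasing):
  μ^(1)=11; μ^(2)=-1; μ^(3)=-5

((0, 0, 1); (3, 3, 0); (0, 1, 0))


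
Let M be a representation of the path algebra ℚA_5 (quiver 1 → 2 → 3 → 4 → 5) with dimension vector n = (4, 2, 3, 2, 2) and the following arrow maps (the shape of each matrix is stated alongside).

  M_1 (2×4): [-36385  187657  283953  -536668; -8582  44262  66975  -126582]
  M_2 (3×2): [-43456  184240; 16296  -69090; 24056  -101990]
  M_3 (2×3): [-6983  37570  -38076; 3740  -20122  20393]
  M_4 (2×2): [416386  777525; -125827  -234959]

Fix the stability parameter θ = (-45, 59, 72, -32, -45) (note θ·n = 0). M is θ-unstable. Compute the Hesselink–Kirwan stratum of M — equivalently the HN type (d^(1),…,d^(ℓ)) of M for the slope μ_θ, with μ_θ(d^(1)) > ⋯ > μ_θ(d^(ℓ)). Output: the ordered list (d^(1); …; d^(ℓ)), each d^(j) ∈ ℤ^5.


Via rank(M_{q-1}∘⋯∘M_p): M ≅ I[1,1]^2, I[1,2], I[1,5], I[3,3], I[3,5].
μ_θ-semistable layers: μ^(1)=72; μ^(2)=59; μ^(3)=27/2; μ^(4)=-5/3; μ^(5)=-45

((0, 0, 1, 0, 0); (0, 1, 0, 0, 0); (0, 1, 1, 1, 1); (0, 0, 1, 1, 1); (4, 0, 0, 0, 0))


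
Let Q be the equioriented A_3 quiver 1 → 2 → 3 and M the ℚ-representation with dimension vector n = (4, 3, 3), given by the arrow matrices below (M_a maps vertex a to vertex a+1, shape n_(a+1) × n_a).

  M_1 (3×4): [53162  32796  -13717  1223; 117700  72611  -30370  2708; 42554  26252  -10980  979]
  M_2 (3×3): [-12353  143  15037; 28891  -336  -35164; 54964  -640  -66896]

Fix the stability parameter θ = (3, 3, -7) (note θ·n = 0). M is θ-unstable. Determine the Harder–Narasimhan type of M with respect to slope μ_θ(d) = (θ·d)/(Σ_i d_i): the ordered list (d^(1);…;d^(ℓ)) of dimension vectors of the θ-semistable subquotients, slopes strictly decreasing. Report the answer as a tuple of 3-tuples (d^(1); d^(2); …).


Interval decomposition of M: I[1,1], I[1,2], I[1,3]^2, I[3,3].
HN type (ℓ=3): μ^(1)=3; μ^(2)=-1/3; μ^(3)=-7

((2, 1, 0); (2, 2, 2); (0, 0, 1))


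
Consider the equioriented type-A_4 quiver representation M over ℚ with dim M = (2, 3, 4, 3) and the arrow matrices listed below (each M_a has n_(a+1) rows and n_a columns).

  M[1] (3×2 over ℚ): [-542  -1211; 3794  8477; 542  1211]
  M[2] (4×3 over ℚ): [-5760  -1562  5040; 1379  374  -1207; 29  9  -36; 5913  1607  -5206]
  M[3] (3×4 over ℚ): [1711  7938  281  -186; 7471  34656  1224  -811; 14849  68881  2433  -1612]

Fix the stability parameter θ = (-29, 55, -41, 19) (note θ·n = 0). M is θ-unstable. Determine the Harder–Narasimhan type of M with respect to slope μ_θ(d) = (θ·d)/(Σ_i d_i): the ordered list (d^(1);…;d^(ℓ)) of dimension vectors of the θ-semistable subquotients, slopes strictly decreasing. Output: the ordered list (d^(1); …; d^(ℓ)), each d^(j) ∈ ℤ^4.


Interval decomposition of M: I[1,1], I[1,3], I[2,4]^2, I[3,4].
HN type (ℓ=4): μ^(1)=19; μ^(2)=7; μ^(3)=-29; μ^(4)=-41

((0, 0, 0, 3); (0, 3, 3, 0); (2, 0, 0, 0); (0, 0, 1, 0))


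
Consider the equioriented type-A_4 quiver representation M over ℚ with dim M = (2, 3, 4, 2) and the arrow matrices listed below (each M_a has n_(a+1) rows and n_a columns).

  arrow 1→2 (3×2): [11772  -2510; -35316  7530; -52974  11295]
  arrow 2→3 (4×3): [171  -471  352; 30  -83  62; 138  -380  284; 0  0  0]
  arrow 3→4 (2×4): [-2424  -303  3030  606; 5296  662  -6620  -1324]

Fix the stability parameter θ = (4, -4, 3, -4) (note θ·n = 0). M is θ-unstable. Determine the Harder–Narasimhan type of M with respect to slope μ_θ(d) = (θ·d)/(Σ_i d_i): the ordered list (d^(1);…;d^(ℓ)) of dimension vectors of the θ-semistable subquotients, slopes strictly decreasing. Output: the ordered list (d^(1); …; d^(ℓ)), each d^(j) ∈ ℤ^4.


Via rank(M_{q-1}∘⋯∘M_p): M ≅ I[1,1], I[1,2], I[2,3], I[2,4], I[3,3]^2, I[4,4].
μ_θ-semistable layers: μ^(1)=4; μ^(2)=3; μ^(3)=0; μ^(4)=-1/2; μ^(5)=-4

((1, 0, 0, 0); (0, 0, 3, 0); (1, 1, 0, 0); (0, 0, 1, 1); (0, 2, 0, 1))


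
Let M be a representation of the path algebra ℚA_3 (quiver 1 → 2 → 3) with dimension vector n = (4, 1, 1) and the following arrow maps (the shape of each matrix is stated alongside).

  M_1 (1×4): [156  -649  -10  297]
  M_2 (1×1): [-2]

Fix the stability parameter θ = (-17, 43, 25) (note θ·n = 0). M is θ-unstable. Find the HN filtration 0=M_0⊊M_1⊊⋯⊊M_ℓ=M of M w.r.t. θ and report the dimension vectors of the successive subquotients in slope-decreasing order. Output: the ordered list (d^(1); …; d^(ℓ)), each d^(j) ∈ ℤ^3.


Interval decomposition of M: I[1,1]^3, I[1,3].
HN type (ℓ=2): μ^(1)=34; μ^(2)=-17

((0, 1, 1); (4, 0, 0))


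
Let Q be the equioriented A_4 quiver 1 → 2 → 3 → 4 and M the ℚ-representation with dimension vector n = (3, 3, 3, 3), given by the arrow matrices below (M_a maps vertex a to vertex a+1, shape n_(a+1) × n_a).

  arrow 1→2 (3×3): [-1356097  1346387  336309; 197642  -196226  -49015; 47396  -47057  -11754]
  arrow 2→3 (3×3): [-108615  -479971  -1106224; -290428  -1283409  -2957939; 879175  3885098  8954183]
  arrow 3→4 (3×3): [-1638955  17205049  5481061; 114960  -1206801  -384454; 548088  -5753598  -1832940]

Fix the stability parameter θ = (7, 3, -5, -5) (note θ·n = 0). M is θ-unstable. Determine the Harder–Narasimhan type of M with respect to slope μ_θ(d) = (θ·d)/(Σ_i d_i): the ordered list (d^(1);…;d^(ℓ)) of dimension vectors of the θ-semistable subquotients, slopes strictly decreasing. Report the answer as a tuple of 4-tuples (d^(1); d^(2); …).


Interval decomposition of M: I[1,3], I[1,4]^2, I[4,4].
HN type (ℓ=3): μ^(1)=5/3; μ^(2)=0; μ^(3)=-5

((1, 1, 1, 0); (2, 2, 2, 2); (0, 0, 0, 1))


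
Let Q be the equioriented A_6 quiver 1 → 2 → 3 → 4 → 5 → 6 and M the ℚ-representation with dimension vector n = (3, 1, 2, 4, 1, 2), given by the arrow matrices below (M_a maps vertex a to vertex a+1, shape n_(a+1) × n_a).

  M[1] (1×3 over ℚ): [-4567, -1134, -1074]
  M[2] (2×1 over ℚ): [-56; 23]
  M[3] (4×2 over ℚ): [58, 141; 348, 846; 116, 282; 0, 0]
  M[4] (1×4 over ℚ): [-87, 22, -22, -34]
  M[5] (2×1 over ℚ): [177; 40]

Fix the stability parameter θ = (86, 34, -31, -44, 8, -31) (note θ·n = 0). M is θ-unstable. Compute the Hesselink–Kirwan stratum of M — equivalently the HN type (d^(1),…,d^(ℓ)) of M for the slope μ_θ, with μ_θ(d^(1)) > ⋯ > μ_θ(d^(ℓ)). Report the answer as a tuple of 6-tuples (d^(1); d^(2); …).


Interval decomposition of M: I[1,1]^2, I[1,6], I[3,3], I[4,4]^3, I[6,6].
HN type (ℓ=4): μ^(1)=86; μ^(2)=11/3; μ^(3)=-31; μ^(4)=-44

((2, 0, 0, 0, 0, 0); (1, 1, 1, 1, 1, 1); (0, 0, 1, 0, 0, 1); (0, 0, 0, 3, 0, 0))


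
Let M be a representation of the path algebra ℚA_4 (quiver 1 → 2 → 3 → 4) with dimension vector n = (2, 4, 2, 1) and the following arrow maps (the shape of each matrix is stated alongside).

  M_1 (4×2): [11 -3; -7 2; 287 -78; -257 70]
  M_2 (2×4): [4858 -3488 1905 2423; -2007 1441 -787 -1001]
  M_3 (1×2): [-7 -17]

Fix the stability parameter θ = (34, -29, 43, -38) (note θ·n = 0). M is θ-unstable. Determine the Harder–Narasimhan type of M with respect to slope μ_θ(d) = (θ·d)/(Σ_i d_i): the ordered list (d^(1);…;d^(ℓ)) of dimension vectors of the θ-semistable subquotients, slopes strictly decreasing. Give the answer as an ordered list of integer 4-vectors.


Via rank(M_{q-1}∘⋯∘M_p): M ≅ I[1,3], I[1,4], I[2,2]^2.
μ_θ-semistable layers: μ^(1)=43; μ^(2)=5/2; μ^(3)=-29

((0, 0, 1, 0); (2, 2, 1, 1); (0, 2, 0, 0))


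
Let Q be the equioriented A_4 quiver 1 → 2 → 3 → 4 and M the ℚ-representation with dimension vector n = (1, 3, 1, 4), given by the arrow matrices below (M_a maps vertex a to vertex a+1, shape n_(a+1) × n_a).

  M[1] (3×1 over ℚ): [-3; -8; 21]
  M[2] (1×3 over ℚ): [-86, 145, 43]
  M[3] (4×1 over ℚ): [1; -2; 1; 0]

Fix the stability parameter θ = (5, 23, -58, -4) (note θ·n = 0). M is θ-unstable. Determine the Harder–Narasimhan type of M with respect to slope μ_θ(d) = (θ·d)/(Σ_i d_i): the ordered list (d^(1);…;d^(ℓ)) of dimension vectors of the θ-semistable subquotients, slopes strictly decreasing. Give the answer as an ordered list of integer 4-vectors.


Interval decomposition of M: I[1,4], I[2,2]^2, I[4,4]^3.
HN type (ℓ=3): μ^(1)=23; μ^(2)=-4; μ^(3)=-10

((0, 2, 0, 0); (0, 0, 0, 4); (1, 1, 1, 0))


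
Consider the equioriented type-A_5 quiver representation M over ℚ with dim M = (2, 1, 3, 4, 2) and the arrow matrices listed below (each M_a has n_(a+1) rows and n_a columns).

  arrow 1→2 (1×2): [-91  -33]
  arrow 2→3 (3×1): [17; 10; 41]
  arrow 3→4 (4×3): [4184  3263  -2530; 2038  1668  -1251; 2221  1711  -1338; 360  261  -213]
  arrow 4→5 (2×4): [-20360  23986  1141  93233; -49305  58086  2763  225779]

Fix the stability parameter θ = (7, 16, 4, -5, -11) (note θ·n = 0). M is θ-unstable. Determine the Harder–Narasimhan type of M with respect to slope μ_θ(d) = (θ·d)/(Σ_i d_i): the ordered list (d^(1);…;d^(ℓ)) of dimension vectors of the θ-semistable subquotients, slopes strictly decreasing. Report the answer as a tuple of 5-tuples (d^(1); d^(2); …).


Via rank(M_{q-1}∘⋯∘M_p): M ≅ I[1,1], I[1,4], I[3,5]^2, I[4,4].
μ_θ-semistable layers: μ^(1)=7; μ^(2)=11/2; μ^(3)=-4; μ^(4)=-5

((1, 0, 0, 0, 0); (1, 1, 1, 1, 0); (0, 0, 2, 2, 2); (0, 0, 0, 1, 0))


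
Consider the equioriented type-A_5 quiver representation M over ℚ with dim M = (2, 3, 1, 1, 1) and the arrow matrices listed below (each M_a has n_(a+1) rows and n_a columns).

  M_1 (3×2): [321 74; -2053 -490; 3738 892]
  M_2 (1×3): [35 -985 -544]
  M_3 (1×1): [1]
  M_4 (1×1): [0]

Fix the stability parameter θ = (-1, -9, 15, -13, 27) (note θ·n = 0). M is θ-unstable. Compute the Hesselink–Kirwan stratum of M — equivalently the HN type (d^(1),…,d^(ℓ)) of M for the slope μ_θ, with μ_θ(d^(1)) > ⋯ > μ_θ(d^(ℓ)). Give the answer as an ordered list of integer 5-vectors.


Barcode: M ≅ I[1,2], I[1,4], I[2,2], I[5,5]. HN layers by μ_θ (4 steps, strictly decreasing):
  μ^(1)=27; μ^(2)=1; μ^(3)=-5; μ^(4)=-9

((0, 0, 0, 0, 1); (0, 0, 1, 1, 0); (2, 2, 0, 0, 0); (0, 1, 0, 0, 0))


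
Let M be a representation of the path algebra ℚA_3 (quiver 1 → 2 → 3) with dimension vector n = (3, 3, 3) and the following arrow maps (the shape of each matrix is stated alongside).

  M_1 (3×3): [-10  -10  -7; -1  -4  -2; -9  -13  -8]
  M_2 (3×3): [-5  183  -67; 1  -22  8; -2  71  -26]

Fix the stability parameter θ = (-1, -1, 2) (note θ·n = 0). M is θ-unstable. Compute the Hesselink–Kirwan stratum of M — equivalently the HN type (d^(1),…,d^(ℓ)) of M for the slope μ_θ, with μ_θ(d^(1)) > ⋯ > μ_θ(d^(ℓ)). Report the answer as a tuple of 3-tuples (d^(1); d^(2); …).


Barcode: M ≅ I[1,3]^3. HN layers by μ_θ (2 steps, strictly decreasing):
  μ^(1)=2; μ^(2)=-1

((0, 0, 3); (3, 3, 0))


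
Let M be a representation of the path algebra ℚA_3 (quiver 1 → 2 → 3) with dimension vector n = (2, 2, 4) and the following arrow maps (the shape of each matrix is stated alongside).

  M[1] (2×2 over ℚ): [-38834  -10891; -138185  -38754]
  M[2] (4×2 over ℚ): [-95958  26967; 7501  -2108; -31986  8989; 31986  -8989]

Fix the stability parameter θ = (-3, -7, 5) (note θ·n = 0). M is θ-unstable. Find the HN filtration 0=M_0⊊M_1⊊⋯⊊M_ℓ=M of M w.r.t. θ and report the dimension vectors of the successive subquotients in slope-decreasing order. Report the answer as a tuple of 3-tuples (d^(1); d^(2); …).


Barcode: M ≅ I[1,3]^2, I[3,3]^2. HN layers by μ_θ (2 steps, strictly decreasing):
  μ^(1)=5; μ^(2)=-5

((0, 0, 4); (2, 2, 0))


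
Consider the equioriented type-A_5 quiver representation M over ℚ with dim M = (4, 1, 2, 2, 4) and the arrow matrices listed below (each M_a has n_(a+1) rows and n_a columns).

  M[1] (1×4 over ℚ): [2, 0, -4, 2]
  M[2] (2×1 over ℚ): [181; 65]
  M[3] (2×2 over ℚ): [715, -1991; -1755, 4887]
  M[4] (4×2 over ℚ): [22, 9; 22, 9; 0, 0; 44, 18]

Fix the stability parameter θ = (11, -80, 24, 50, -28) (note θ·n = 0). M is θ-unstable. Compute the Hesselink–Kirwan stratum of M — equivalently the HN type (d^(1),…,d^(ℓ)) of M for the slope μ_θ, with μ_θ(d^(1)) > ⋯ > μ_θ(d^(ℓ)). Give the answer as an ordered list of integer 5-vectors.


Interval decomposition of M: I[1,1]^3, I[1,3], I[3,5], I[4,4], I[5,5]^3.
HN type (ℓ=6): μ^(1)=50; μ^(2)=24; μ^(3)=46/3; μ^(4)=11; μ^(5)=-28; μ^(6)=-69/2

((0, 0, 0, 1, 0); (0, 0, 1, 0, 0); (0, 0, 1, 1, 1); (3, 0, 0, 0, 0); (0, 0, 0, 0, 3); (1, 1, 0, 0, 0))


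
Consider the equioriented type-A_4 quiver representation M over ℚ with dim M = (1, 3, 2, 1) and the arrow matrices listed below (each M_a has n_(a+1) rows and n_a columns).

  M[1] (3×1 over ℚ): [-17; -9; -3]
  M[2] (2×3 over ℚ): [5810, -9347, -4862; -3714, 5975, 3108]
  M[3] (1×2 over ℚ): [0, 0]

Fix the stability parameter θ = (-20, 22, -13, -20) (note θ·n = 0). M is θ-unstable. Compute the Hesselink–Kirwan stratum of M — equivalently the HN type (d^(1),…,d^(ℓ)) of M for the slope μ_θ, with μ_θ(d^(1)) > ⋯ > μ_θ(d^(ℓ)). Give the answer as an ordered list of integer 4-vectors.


Via rank(M_{q-1}∘⋯∘M_p): M ≅ I[1,3], I[2,2], I[2,3], I[4,4].
μ_θ-semistable layers: μ^(1)=22; μ^(2)=9/2; μ^(3)=-20

((0, 1, 0, 0); (0, 2, 2, 0); (1, 0, 0, 1))


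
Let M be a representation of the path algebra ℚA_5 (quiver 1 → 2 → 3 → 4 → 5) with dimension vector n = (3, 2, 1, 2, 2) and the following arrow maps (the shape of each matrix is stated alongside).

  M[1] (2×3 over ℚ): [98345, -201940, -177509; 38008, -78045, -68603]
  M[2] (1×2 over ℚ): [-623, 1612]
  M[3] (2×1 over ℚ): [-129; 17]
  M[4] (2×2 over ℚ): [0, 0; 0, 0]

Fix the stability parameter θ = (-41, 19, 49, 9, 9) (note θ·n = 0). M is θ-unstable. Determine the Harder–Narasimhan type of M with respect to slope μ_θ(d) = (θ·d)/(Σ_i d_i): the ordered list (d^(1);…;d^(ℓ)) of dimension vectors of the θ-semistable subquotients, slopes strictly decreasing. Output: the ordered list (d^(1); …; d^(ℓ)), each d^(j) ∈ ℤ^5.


Barcode: M ≅ I[1,1], I[1,2], I[1,4], I[4,4], I[5,5]^2. HN layers by μ_θ (4 steps, strictly decreasing):
  μ^(1)=29; μ^(2)=19; μ^(3)=9; μ^(4)=-41

((0, 0, 1, 1, 0); (0, 2, 0, 0, 0); (0, 0, 0, 1, 2); (3, 0, 0, 0, 0))


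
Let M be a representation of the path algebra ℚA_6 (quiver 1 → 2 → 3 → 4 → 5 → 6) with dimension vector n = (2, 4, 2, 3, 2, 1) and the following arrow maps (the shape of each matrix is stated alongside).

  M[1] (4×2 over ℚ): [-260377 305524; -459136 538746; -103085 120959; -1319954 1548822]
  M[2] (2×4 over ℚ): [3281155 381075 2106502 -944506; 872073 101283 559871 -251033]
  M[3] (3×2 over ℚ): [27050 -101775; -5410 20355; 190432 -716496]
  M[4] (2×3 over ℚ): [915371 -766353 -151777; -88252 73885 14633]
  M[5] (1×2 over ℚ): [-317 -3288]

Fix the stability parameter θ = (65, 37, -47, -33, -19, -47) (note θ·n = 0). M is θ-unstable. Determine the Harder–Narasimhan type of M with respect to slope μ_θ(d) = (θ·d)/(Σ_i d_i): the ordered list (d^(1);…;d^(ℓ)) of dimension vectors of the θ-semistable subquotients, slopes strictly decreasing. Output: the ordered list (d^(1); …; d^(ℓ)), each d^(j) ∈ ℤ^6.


Barcode: M ≅ I[1,3], I[1,5], I[2,2]^2, I[4,4], I[4,6]. HN layers by μ_θ (4 steps, strictly decreasing):
  μ^(1)=37; μ^(2)=55/3; μ^(3)=3/5; μ^(4)=-33

((0, 2, 0, 0, 0, 0); (1, 1, 1, 0, 0, 0); (1, 1, 1, 1, 1, 0); (0, 0, 0, 2, 1, 1))


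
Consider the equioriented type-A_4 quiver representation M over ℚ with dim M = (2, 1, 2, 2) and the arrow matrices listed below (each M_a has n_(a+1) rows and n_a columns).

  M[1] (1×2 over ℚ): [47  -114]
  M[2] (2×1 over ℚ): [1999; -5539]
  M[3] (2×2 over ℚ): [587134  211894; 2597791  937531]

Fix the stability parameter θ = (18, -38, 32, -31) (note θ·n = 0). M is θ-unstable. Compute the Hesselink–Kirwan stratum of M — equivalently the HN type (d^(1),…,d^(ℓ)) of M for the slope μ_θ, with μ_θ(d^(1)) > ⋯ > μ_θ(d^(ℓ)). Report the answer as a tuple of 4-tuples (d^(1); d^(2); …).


Interval decomposition of M: I[1,1], I[1,3], I[3,4], I[4,4].
HN type (ℓ=5): μ^(1)=32; μ^(2)=18; μ^(3)=1/2; μ^(4)=-10; μ^(5)=-31

((0, 0, 1, 0); (1, 0, 0, 0); (0, 0, 1, 1); (1, 1, 0, 0); (0, 0, 0, 1))


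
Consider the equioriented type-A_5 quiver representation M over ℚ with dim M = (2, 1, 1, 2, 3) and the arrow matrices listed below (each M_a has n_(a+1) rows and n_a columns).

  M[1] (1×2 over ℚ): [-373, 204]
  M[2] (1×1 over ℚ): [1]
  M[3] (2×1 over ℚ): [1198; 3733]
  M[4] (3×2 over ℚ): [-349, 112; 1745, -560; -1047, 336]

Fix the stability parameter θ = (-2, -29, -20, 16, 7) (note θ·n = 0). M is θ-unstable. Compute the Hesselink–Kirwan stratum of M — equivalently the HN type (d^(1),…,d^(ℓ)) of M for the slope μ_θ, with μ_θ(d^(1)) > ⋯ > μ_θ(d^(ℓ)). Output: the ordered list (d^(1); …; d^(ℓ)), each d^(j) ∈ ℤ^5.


Via rank(M_{q-1}∘⋯∘M_p): M ≅ I[1,1], I[1,5], I[4,4], I[5,5]^2.
μ_θ-semistable layers: μ^(1)=16; μ^(2)=23/2; μ^(3)=7; μ^(4)=-2; μ^(5)=-17

((0, 0, 0, 1, 0); (0, 0, 0, 1, 1); (0, 0, 0, 0, 2); (1, 0, 0, 0, 0); (1, 1, 1, 0, 0))


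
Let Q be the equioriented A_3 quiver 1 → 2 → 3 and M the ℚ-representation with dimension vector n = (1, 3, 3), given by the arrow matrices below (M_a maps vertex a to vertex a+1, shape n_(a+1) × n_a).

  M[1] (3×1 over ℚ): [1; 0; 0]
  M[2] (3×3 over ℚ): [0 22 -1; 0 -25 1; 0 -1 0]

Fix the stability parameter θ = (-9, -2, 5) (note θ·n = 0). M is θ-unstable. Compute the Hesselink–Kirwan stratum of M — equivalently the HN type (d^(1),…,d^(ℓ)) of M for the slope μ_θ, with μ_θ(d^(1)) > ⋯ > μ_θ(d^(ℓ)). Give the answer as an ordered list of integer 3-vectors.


Barcode: M ≅ I[1,2], I[2,3]^2, I[3,3]. HN layers by μ_θ (3 steps, strictly decreasing):
  μ^(1)=5; μ^(2)=-2; μ^(3)=-9

((0, 0, 3); (0, 3, 0); (1, 0, 0))


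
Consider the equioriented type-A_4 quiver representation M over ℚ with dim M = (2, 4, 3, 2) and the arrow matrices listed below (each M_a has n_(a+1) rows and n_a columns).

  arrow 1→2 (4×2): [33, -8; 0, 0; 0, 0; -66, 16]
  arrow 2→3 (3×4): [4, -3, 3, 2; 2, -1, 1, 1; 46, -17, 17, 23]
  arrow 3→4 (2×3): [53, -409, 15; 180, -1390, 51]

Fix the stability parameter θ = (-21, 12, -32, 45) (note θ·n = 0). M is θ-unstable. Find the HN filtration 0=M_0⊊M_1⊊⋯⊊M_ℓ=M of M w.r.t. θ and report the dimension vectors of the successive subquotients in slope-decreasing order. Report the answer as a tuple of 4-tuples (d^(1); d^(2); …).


Via rank(M_{q-1}∘⋯∘M_p): M ≅ I[1,1], I[1,2], I[2,2], I[2,4]^2, I[3,3].
μ_θ-semistable layers: μ^(1)=45; μ^(2)=12; μ^(3)=-10; μ^(4)=-21; μ^(5)=-32

((0, 0, 0, 2); (0, 2, 0, 0); (0, 2, 2, 0); (2, 0, 0, 0); (0, 0, 1, 0))


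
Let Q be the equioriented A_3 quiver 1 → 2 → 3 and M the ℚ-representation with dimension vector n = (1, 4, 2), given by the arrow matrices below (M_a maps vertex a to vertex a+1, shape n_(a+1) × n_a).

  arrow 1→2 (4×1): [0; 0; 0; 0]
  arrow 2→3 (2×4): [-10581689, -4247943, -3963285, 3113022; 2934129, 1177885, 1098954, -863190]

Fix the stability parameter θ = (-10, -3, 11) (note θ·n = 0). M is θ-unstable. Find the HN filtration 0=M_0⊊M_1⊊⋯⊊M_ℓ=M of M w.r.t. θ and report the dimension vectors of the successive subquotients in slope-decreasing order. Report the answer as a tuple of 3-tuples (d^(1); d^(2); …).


Barcode: M ≅ I[1,1], I[2,2]^2, I[2,3]^2. HN layers by μ_θ (3 steps, strictly decreasing):
  μ^(1)=11; μ^(2)=-3; μ^(3)=-10

((0, 0, 2); (0, 4, 0); (1, 0, 0))


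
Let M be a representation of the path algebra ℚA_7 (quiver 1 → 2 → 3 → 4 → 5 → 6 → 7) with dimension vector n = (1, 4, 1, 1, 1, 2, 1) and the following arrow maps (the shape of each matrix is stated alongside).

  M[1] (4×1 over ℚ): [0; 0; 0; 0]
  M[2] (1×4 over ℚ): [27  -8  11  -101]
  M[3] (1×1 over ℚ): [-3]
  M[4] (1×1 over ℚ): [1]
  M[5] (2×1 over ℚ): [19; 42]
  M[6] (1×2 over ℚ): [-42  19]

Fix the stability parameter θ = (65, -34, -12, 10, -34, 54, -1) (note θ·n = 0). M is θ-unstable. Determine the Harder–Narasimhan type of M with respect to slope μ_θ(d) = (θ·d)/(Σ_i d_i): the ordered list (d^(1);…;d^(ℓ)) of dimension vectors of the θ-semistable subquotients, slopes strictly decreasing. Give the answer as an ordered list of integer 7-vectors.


Via rank(M_{q-1}∘⋯∘M_p): M ≅ I[1,1], I[2,2]^3, I[2,6], I[6,7].
μ_θ-semistable layers: μ^(1)=65; μ^(2)=54; μ^(3)=53/2; μ^(4)=-12; μ^(5)=-34

((1, 0, 0, 0, 0, 0, 0); (0, 0, 0, 0, 0, 1, 0); (0, 0, 0, 0, 0, 1, 1); (0, 0, 1, 1, 1, 0, 0); (0, 4, 0, 0, 0, 0, 0))
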